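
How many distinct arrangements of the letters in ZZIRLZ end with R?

20

With the last slot taken by R, it remains to arrange the other 5 letters (ZZILZ).
Those 5 letters have Z appearing 3 times, giving (5)!/(3!) = 20.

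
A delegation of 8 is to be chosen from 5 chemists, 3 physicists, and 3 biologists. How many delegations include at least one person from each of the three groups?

Unrestricted: C(11,8) = 165 ways to pick any 8 of the 11.
Subtract selections that omit an entire group: no chemists → C(6,8) = 0; no physicists → C(8,8) = 1; no biologists → C(8,8) = 1.
Add back selections omitting two groups (i.e. drawn from a single group): C(5,8) + C(3,8) + C(3,8) = 0.
By inclusion–exclusion: 165 − 2 + 0 = 163.

163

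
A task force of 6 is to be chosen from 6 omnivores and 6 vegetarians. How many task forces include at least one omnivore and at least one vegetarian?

922

Total 6-person selections from all 12: C(12,6) = 924.
Subtract selections that omit an entire group: no omnivores → C(6,6) = 1; no vegetarians → C(6,6) = 1.
Both groups omitted at once is impossible, so 924 − 2 = 922.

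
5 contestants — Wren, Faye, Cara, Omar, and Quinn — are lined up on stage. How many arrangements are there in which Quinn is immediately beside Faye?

48

Glue Quinn and Faye into one block (2 internal orders), leaving 4 units to arrange in a row.
So the count is 2·(4)! = 48.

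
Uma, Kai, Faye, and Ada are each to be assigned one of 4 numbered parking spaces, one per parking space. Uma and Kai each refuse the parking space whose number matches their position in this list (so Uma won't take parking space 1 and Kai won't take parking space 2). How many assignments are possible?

Let Aᵢ (for i ∈ {1, 2}) be the placements that put person i in their forbidden parking space. Any j of these fix j positions, leaving (4−j)! ways to fill the rest, and there are C(2,j) ways to pick which j.
By inclusion–exclusion, the number of valid placements is Σ_{j=0}^{2} (−1)^j C(2,j)·(4−j)!.
Computing: 24 − 12 + 2 = 14.

14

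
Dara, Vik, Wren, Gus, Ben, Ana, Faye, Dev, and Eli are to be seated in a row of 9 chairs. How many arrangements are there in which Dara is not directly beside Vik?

282240

Of the 9! = 362880 arrangements, those with Dara and Vik adjacent number 2 × 8! = 80640 (treat the pair as a block with 2 internal orders).
So 362880 − 80640 = 282240 arrangements keep them apart.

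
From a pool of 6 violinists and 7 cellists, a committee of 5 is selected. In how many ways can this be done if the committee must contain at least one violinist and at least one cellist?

1260

Total 5-person selections from all 13: C(13,5) = 1287.
Selections missing a whole group: no violinists → C(7,5) = 21; no cellists → C(6,5) = 6.
Both groups omitted at once is impossible, so 1287 − 27 = 1260.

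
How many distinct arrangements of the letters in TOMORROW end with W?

420

With the last slot taken by W, it remains to arrange the other 7 letters (TOMORRO).
Those 7 letters have O appearing 3 times and R appearing twice, giving (7)!/(3!·2!) = 420.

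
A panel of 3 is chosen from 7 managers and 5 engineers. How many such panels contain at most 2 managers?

Split by how many managers are chosen (0 through 2).
Sum: C(7,0)·C(5,3) + C(7,1)·C(5,2) + C(7,2)·C(5,1) = 10 + 70 + 105 = 185.

185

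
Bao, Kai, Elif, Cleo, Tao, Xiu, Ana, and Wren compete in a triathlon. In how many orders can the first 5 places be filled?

6720

There are 8 choices for 1st place, 7 for 2nd, and so on down to 4 for position 5.
That gives 8 × 7 × 6 × 5 × 4 = 6720.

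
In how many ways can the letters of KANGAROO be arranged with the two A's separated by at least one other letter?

Total arrangements of KANGAROO: 8!/(2!·2!) = 10080.
Arrangements with the A's together: treat AA as one letter, giving (7)!/(2!) = 2520.
Hence 10080 − 2520 = 7560.

7560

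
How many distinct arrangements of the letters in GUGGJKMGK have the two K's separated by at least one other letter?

There are 9!/(4!·2!) = 7560 arrangements of GUGGJKMGK in total.
If the two K's are adjacent, glue them into one block, leaving 8 items to arrange: (8)!/(4!) = 1680 ways.
Subtracting, 7560 − 1680 = 5880 arrangements keep the K's apart.

5880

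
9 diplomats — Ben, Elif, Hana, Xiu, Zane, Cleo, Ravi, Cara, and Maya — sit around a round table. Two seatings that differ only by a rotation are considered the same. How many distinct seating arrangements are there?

Around a circle, 9 distinct people have 9!/9 = (8)! = 40320 rotationally distinct seatings.

40320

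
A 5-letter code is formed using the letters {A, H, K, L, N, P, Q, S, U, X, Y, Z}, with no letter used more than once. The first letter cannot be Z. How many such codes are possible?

87120

The first letter has 12−1 = 11 choices (anything except Z).
The remaining 4 letters are filled from the other 11 symbols without repetition: 11 × 10 × 9 × 8 = 7920.
Total: 11 × 7920 = 87120.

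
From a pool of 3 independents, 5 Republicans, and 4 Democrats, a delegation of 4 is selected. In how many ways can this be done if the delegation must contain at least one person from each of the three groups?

270

With no constraint there are C(12,4) = 495 possible selections.
Selections missing a whole group: no independents → C(9,4) = 126; no Republicans → C(7,4) = 35; no Democrats → C(8,4) = 70.
Add back selections omitting two groups (i.e. drawn from a single group): C(3,4) + C(5,4) + C(4,4) = 6.
By inclusion–exclusion: 495 − 231 + 6 = 270.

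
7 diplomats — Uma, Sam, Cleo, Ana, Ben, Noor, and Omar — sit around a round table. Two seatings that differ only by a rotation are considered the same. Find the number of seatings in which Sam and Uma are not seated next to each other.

Without the restriction there are (6)! = 720 seatings.
Seatings with Sam beside Uma: treat them as a block with 2 internal orders, giving 2 × (5)! = 240.
Subtracting, 720 − 240 = 480.

480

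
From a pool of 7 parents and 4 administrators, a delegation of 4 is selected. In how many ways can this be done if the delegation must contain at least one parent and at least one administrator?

294

With no constraint there are C(11,4) = 330 possible selections.
Subtract selections that omit an entire group: no parents → C(4,4) = 1; no administrators → C(7,4) = 35.
Both groups omitted at once is impossible, so 330 − 36 = 294.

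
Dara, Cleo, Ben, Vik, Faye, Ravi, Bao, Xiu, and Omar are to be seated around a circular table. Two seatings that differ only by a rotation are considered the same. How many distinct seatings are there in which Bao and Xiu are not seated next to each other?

Without the restriction there are (8)! = 40320 seatings.
Seatings with Bao beside Xiu: treat them as a block with 2 internal orders, giving 2 × (7)! = 10080.
Subtracting, 40320 − 10080 = 30240.

30240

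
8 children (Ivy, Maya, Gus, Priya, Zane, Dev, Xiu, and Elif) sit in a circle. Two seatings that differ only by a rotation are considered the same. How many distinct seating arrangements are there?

5040

Around a circle, 8 distinct people have 8!/8 = (7)! = 5040 rotationally distinct seatings.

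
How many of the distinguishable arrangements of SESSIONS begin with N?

210

Fix N in the first position and arrange the remaining 7 letters.
Those 7 letters have S appearing 4 times, giving (7)!/(4!) = 210.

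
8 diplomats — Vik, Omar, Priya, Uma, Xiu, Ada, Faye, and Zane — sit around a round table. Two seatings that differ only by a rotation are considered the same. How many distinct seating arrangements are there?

5040

Seat Vik anywhere (absorbing the rotational symmetry), then permute the other 7: (7)! = 5040.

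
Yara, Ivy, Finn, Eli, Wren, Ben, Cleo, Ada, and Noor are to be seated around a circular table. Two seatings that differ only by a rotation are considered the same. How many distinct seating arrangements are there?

40320

Around a circle, 9 distinct people have 9!/9 = (8)! = 40320 rotationally distinct seatings.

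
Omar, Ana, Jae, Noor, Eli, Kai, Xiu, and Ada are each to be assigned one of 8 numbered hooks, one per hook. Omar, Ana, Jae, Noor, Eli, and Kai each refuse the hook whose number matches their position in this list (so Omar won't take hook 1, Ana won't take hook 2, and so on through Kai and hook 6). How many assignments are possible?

18806

Let Aᵢ (for 1 ≤ i ≤ 6) be the placements that put person i in their forbidden hook. Any j of these fix j positions, leaving (8−j)! ways to fill the rest, and there are C(6,j) ways to pick which j.
By inclusion–exclusion, the number of valid placements is Σ_{j=0}^{6} (−1)^j C(6,j)·(8−j)!.
Computing: 40320 − 30240 + 10800 − 2400 + 360 − 36 + 2 = 18806.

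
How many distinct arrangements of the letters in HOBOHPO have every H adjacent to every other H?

Treat the 2 copies of H as a single block. The multiset to arrange is then {HH, B, O, O, O, P}, 6 items in all.
That gives (6)!/(3!) = 120 arrangements.

120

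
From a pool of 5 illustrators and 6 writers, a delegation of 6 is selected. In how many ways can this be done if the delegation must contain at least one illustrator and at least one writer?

461

Unrestricted: C(11,6) = 462 ways to pick any 6 of the 11.
Subtract selections that omit an entire group: no illustrators → C(6,6) = 1; no writers → C(5,6) = 0.
Both groups omitted at once is impossible, so 462 − 1 = 461.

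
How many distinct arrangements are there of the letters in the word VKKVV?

Letter multiplicities in VKKVV: K×2, V×3.
The number of distinct arrangements is 5!/(3!·2!) = 120/12 = 10.

10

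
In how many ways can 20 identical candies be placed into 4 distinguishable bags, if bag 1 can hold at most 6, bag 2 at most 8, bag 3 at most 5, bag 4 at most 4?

20

By stars and bars, unrestricted non-negative solutions to x_1+…+x_4 = 20 number C(20+3,3) = 1771.
Subtract solutions that violate a single cap (substitute x_i' = x_i − (cap_i+1)): x_1 ≥ 7 gives C(16,3) = 560; x_2 ≥ 9 gives C(14,3) = 364; x_3 ≥ 6 gives C(17,3) = 680; x_4 ≥ 5 gives C(18,3) = 816. Together 2420.
Add back pairs where two caps are both exceeded: 35 + 120 + 165 + 56 + 84 + 220 = 680.
Subtract triples: 0 + 0 + 10 + 1 = 11.
By inclusion–exclusion the count is 1771 − 2420 + 680 − 11 = 20.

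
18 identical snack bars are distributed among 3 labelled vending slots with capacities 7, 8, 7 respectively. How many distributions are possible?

By stars and bars, unrestricted non-negative solutions to x_1+…+x_3 = 18 number C(18+2,2) = 190.
Subtract solutions that violate a single cap (substitute x_i' = x_i − (cap_i+1)): x_1 ≥ 8 gives C(12,2) = 66; x_2 ≥ 9 gives C(11,2) = 55; x_3 ≥ 8 gives C(12,2) = 66. Together 187.
Add back pairs where two caps are both exceeded: 3 + 6 + 3 = 12.
By inclusion–exclusion the count is 190 − 187 + 12 = 15.

15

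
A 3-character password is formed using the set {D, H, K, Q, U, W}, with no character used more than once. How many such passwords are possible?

120

This is a permutation of 3 out of 6: P(6,3) = 6!/3!.
6 × 5 × 4 = 120.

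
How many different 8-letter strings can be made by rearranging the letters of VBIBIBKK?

The 8 letters of VBIBIBKK have repeats: B appearing 3 times, I appearing twice, and K appearing twice.
The number of distinct arrangements is 8!/(3!·2!·2!) = 40320/24 = 1680.

1680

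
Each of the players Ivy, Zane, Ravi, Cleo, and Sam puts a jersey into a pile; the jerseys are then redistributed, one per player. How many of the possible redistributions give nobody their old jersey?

Count assignments avoiding every fixed point. For any j of the 5 players fixed to their old jersey, the other 5−j can be arranged in (5−j)! ways.
By inclusion–exclusion this is Σ_{j=0}^{5} (−1)^j C(5,j)·(5−j)!.
Computing: 120 − 120 + 60 − 20 + 5 − 1 = 44.

44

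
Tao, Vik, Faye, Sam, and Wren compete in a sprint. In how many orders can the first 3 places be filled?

60

This is an ordered selection of 3 from 5: P(5,3).
That gives 5 × 4 × 3 = 60.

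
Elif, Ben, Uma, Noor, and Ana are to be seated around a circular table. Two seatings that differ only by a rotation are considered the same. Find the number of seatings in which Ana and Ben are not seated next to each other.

Without the restriction there are (4)! = 24 seatings.
Seatings with Ana beside Ben: treat them as a block with 2 internal orders, giving 2 × (3)! = 12.
Subtracting, 24 − 12 = 12.

12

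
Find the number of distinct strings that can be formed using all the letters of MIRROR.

MIRROR has 6 letters with R appearing 3 times.
Dividing 6! = 720 by 3! = 6 for the repeated letters gives 120.

120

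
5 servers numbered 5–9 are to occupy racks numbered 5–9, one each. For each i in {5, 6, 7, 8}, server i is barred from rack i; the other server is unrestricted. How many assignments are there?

Let Aᵢ (for 5 ≤ i ≤ 8) be the placements that put server i in its forbidden rack. Any j of these fix j positions, leaving (5−j)! ways to fill the rest, and there are C(4,j) ways to pick which j.
By inclusion–exclusion, the number of valid placements is Σ_{j=0}^{4} (−1)^j C(4,j)·(5−j)!.
Computing: 120 − 96 + 36 − 8 + 1 = 53.

53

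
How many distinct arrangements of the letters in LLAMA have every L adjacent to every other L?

12

Treat the 2 copies of L as a single block. The multiset to arrange is then {LL, A, A, M}, 4 items in all.
That gives (4)!/(2!) = 12 arrangements.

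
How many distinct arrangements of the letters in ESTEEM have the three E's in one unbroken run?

24

Treat the 3 copies of E as a single block. The multiset to arrange is then {EEE, M, S, T}, 4 items in all.
All 4 items are distinct, so there are (4)! = 24 arrangements.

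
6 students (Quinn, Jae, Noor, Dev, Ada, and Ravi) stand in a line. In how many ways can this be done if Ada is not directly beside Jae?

There are 6! = 720 arrangements in all. If Ada and Jae are adjacent, merging them into one block gives 2·(5)! = 240 arrangements.
So 720 − 240 = 480 arrangements keep them apart.

480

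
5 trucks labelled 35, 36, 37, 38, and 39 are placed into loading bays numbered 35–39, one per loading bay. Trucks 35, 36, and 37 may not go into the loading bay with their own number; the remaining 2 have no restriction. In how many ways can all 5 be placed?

64

Let Aᵢ (for i ∈ {35, 36, 37}) be the placements that put truck i in its forbidden loading bay. Any j of these fix j positions, leaving (5−j)! ways to fill the rest, and there are C(3,j) ways to pick which j.
By inclusion–exclusion, the number of valid placements is Σ_{j=0}^{3} (−1)^j C(3,j)·(5−j)!.
Computing: 120 − 72 + 18 − 2 = 64.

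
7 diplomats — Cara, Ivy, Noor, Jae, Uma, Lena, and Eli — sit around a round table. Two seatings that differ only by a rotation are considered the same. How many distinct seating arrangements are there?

Seat Cara anywhere (absorbing the rotational symmetry), then permute the other 6: (6)! = 720.

720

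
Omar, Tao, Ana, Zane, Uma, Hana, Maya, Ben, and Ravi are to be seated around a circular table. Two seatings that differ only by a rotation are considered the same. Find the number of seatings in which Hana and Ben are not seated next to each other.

All circular seatings of 9 people number (8)! = 40320.
Seatings with Hana beside Ben: treat them as a block with 2 internal orders, giving 2 × (7)! = 10080.
Subtracting, 40320 − 10080 = 30240.

30240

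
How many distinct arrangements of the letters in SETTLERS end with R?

With the last slot taken by R, it remains to arrange the other 7 letters (SETTLES).
Those 7 letters have E appearing twice, S appearing twice, and T appearing twice, giving (7)!/(2!·2!·2!) = 630.

630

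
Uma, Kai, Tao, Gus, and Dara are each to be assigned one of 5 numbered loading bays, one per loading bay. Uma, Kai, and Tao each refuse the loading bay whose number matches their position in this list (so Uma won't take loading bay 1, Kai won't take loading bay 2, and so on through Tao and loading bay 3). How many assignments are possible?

Let Aᵢ (for i ∈ {1, 2, 3}) be the placements that put person i in their forbidden loading bay. Any j of these fix j positions, leaving (5−j)! ways to fill the rest, and there are C(3,j) ways to pick which j.
By inclusion–exclusion, the number of valid placements is Σ_{j=0}^{3} (−1)^j C(3,j)·(5−j)!.
Computing: 120 − 72 + 18 − 2 = 64.

64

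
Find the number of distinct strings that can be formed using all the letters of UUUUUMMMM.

126

UUUUUMMMM has 9 letters with M appearing 4 times and U appearing 5 times.
Dividing 9! = 362880 by 5!·4! = 2880 for the repeated letters gives 126.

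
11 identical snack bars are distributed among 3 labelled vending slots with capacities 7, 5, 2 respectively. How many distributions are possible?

By stars and bars, unrestricted non-negative solutions to x_1+…+x_3 = 11 number C(11+2,2) = 78.
Subtract solutions that violate a single cap (substitute x_i' = x_i − (cap_i+1)): x_1 ≥ 8 gives C(5,2) = 10; x_2 ≥ 6 gives C(7,2) = 21; x_3 ≥ 3 gives C(10,2) = 45. Together 76.
Add back pairs where two caps are both exceeded: 0 + 1 + 6 = 7.
By inclusion–exclusion the count is 78 − 76 + 7 = 9.

9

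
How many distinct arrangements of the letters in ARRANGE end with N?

Fix N in the last position and arrange the remaining 6 letters.
Those 6 letters have A appearing twice and R appearing twice, giving (6)!/(2!·2!) = 180.

180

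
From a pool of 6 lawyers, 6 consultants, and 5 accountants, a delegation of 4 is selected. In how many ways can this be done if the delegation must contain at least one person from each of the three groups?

1260

With no constraint there are C(17,4) = 2380 possible selections.
Subtract selections that omit an entire group: no lawyers → C(11,4) = 330; no consultants → C(11,4) = 330; no accountants → C(12,4) = 495.
Add back selections omitting two groups (i.e. drawn from a single group): C(6,4) + C(6,4) + C(5,4) = 35.
By inclusion–exclusion: 2380 − 1155 + 35 = 1260.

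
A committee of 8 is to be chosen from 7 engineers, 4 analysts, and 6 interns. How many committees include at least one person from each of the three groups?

With no constraint there are C(17,8) = 24310 possible selections.
Subtract selections that omit an entire group: no engineers → C(10,8) = 45; no analysts → C(13,8) = 1287; no interns → C(11,8) = 165.
Add back selections omitting two groups (i.e. drawn from a single group): C(7,8) + C(4,8) + C(6,8) = 0.
By inclusion–exclusion: 24310 − 1497 + 0 = 22813.

22813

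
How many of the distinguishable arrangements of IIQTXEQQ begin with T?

Fix T in the first position and arrange the remaining 7 letters.
Those 7 letters have I appearing twice and Q appearing 3 times, giving (7)!/(3!·2!) = 420.

420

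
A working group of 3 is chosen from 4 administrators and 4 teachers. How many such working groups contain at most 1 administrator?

Split by how many administrators are chosen (0 through 1).
Sum: C(4,0)·C(4,3) + C(4,1)·C(4,2) = 4 + 24 = 28.

28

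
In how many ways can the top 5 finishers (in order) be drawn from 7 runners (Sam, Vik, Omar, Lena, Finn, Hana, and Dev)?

This is an ordered selection of 5 from 7: P(7,5).
That gives 7 × 6 × 5 × 4 × 3 = 2520.

2520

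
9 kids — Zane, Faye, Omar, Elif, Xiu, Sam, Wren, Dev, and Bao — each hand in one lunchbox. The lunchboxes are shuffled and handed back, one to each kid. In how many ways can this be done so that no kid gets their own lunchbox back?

Let Aᵢ be the assignments in which kid i gets their own lunchbox. We want the size of the complement of A₁∪…∪A_9.
By inclusion–exclusion this is Σ_{j=0}^{9} (−1)^j C(9,j)·(9−j)!.
Computing: 362880 − 362880 + 181440 − 60480 + 15120 − 3024 + 504 − 72 + 9 − 1 = 133496.

133496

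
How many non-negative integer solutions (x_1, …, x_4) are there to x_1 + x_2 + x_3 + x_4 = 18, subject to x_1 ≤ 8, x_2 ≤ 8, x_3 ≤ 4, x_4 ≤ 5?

106

Without the upper bounds there are C(21,3) = 1330 ways to split 18 among 4 variables.
Subtract solutions that violate a single cap (substitute x_i' = x_i − (cap_i+1)): x_1 ≥ 9 gives C(12,3) = 220; x_2 ≥ 9 gives C(12,3) = 220; x_3 ≥ 5 gives C(16,3) = 560; x_4 ≥ 6 gives C(15,3) = 455. Together 1455.
Add back pairs where two caps are both exceeded: 1 + 35 + 20 + 35 + 20 + 120 = 231.
By inclusion–exclusion the count is 1330 − 1455 + 231 = 106.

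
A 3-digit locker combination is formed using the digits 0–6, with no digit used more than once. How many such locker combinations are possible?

This is a permutation of 3 out of 7: P(7,3) = 7!/4!.
That product is 7 × 6 × 5 = 210.

210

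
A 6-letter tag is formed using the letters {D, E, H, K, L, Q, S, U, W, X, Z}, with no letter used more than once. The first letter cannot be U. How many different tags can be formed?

302400

The first letter has 11−1 = 10 choices (anything except U).
The remaining 5 letters are filled from the other 10 symbols without repetition: 10 × 9 × 8 × 7 × 6 = 30240.
Total: 10 × 30240 = 302400.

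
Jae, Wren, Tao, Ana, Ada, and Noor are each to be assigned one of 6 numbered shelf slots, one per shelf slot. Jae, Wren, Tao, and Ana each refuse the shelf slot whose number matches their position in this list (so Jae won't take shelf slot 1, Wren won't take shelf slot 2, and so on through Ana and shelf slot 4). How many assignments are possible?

362

Let Aᵢ (for 1 ≤ i ≤ 4) be the placements that put person i in their forbidden shelf slot. Any j of these fix j positions, leaving (6−j)! ways to fill the rest, and there are C(4,j) ways to pick which j.
By inclusion–exclusion, the number of valid placements is Σ_{j=0}^{4} (−1)^j C(4,j)·(6−j)!.
Computing: 720 − 480 + 144 − 24 + 2 = 362.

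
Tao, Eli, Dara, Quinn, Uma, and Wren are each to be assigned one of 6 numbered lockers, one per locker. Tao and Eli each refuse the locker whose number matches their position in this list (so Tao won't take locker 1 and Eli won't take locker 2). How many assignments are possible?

504

Let Aᵢ (for i ∈ {1, 2}) be the placements that put person i in their forbidden locker. Any j of these fix j positions, leaving (6−j)! ways to fill the rest, and there are C(2,j) ways to pick which j.
By inclusion–exclusion, the number of valid placements is Σ_{j=0}^{2} (−1)^j C(2,j)·(6−j)!.
Computing: 720 − 240 + 24 = 504.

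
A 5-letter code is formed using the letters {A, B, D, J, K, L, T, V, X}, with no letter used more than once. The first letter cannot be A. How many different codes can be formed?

The first letter has 9−1 = 8 choices (anything except A).
The remaining 4 letters are filled from the other 8 symbols without repetition: 8 × 7 × 6 × 5 = 1680.
Total: 8 × 1680 = 13440.

13440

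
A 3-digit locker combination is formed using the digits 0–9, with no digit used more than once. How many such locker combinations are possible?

This is a permutation of 3 out of 10: P(10,3) = 10!/7!.
10 × 9 × 8 = 720.

720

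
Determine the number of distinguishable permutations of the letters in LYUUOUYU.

Letter multiplicities in LYUUOUYU: L×1, O×1, U×4, Y×2.
Dividing 8! = 40320 by 4!·2! = 48 for the repeated letters gives 840.

840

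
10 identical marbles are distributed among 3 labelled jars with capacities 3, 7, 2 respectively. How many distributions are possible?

6

Ignoring the caps, the number of non-negative solutions to x_1+…+x_3 = 10 is C(12,2) = 66.
Subtract solutions that violate a single cap (substitute x_i' = x_i − (cap_i+1)): x_1 ≥ 4 gives C(8,2) = 28; x_2 ≥ 8 gives C(4,2) = 6; x_3 ≥ 3 gives C(9,2) = 36. Together 70.
Add back pairs where two caps are both exceeded: 0 + 10 + 0 = 10.
By inclusion–exclusion the count is 66 − 70 + 10 = 6.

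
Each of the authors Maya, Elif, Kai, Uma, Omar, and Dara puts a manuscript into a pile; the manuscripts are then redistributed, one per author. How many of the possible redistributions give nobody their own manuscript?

Count assignments avoiding every fixed point. For any j of the 6 authors fixed to their own manuscript, the other 6−j can be arranged in (6−j)! ways.
By inclusion–exclusion this is Σ_{j=0}^{6} (−1)^j C(6,j)·(6−j)!.
Computing: 720 − 720 + 360 − 120 + 30 − 6 + 1 = 265.

265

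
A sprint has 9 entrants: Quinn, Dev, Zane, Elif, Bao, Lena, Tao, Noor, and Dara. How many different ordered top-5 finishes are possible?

15120

There are 9 choices for 1st place, 8 for 2nd, and so on down to 5 for position 5.
That gives 9 × 8 × 7 × 6 × 5 = 15120.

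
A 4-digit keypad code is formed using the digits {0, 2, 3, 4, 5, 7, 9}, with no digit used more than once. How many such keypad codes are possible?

With no repetition, fill the 4 digits in order: 7 choices, then 6, down to 4.
That product is 7 × 6 × 5 × 4 = 840.

840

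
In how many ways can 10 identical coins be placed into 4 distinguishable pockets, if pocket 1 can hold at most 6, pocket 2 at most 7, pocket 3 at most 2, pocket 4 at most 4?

91

Without the upper bounds there are C(13,3) = 286 ways to split 10 among 4 pockets.
Subtract solutions that violate a single cap (substitute x_i' = x_i − (cap_i+1)): x_1 ≥ 7 gives C(6,3) = 20; x_2 ≥ 8 gives C(5,3) = 10; x_3 ≥ 3 gives C(10,3) = 120; x_4 ≥ 5 gives C(8,3) = 56. Together 206.
Add back pairs where two caps are both exceeded: 0 + 1 + 0 + 0 + 0 + 10 = 11.
By inclusion–exclusion the count is 286 − 206 + 11 = 91.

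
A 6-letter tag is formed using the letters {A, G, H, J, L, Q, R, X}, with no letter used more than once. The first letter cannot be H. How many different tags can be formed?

The first letter has 8−1 = 7 choices (anything except H).
The remaining 5 letters are filled from the other 7 symbols without repetition: 7 × 6 × 5 × 4 × 3 = 2520.
Total: 7 × 2520 = 17640.

17640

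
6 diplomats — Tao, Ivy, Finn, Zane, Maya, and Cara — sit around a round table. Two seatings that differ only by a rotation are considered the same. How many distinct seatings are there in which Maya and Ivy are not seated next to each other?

Without the restriction there are (5)! = 120 seatings.
Those with Maya next to Ivy: fuse the pair into one unit and seat 5 units around a circle — 2·(4)! = 48.
Subtracting, 120 − 48 = 72.

72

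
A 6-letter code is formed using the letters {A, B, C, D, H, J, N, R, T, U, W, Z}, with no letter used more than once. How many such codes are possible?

665280

This is a permutation of 6 out of 12: P(12,6) = 12!/6!.
12 × 11 × 10 × 9 × 8 × 7 = 665280.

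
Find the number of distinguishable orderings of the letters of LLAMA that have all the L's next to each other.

12

Treat the 2 copies of L as a single block. The multiset to arrange is then {LL, A, A, M}, 4 items in all.
That gives (4)!/(2!) = 12 arrangements.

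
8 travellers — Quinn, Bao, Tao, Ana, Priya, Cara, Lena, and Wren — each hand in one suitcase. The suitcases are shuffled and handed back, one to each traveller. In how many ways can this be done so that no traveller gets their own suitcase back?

14833

Count assignments avoiding every fixed point. For any j of the 8 travellers fixed to their own suitcase, the other 8−j can be arranged in (8−j)! ways.
By inclusion–exclusion this is Σ_{j=0}^{8} (−1)^j C(8,j)·(8−j)!.
Computing: 40320 − 40320 + 20160 − 6720 + 1680 − 336 + 56 − 8 + 1 = 14833.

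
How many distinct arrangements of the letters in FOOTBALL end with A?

With the last slot taken by A, it remains to arrange the other 7 letters (FOOTBLL).
Those 7 letters have L appearing twice and O appearing twice, giving (7)!/(2!·2!) = 1260.

1260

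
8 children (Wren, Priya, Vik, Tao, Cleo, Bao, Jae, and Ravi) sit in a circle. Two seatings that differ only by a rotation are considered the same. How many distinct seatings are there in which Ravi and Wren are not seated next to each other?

Without the restriction there are (7)! = 5040 seatings.
Seatings with Ravi beside Wren: treat them as a block with 2 internal orders, giving 2 × (6)! = 1440.
Subtracting, 5040 − 1440 = 3600.

3600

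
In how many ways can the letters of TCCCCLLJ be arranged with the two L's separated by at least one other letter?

There are 8!/(4!·2!) = 840 arrangements of TCCCCLLJ in total.
Arrangements with the L's together: treat LL as one letter, giving (7)!/(4!) = 210.
Subtracting, 840 − 210 = 630 arrangements keep the L's apart.

630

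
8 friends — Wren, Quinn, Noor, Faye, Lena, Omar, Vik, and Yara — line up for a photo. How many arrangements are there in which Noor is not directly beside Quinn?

30240

Of the 8! = 40320 arrangements, those with Noor and Quinn adjacent number 2 × 7! = 10080 (treat the pair as a block with 2 internal orders).
Complementary counting: 40320 − 10080 = 30240.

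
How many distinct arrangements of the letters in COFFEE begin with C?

30

With the first slot taken by C, it remains to arrange the other 5 letters (OFFEE).
Those 5 letters have E appearing twice and F appearing twice, giving (5)!/(2!·2!) = 30.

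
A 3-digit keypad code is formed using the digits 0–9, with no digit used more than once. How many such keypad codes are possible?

Choose and order 3 of the 10 symbols: the first digit has 10 options, the next 9, then 8.
10 × 9 × 8 = 720.

720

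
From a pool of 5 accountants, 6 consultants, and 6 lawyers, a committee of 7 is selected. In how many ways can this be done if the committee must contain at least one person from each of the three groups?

17996

Total 7-person selections from all 17: C(17,7) = 19448.
Subtract selections that omit an entire group: no accountants → C(12,7) = 792; no consultants → C(11,7) = 330; no lawyers → C(11,7) = 330.
Add back selections omitting two groups (i.e. drawn from a single group): C(5,7) + C(6,7) + C(6,7) = 0.
By inclusion–exclusion: 19448 − 1452 + 0 = 17996.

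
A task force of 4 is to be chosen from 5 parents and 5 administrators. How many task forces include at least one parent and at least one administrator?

Total 4-person selections from all 10: C(10,4) = 210.
Subtract selections that omit an entire group: no parents → C(5,4) = 5; no administrators → C(5,4) = 5.
Both groups omitted at once is impossible, so 210 − 10 = 200.

200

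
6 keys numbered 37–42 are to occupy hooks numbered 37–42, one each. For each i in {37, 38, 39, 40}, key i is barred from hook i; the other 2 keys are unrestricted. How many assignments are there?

Let Aᵢ (for 37 ≤ i ≤ 40) be the placements that put key i in its forbidden hook. Any j of these fix j positions, leaving (6−j)! ways to fill the rest, and there are C(4,j) ways to pick which j.
By inclusion–exclusion, the number of valid placements is Σ_{j=0}^{4} (−1)^j C(4,j)·(6−j)!.
Computing: 720 − 480 + 144 − 24 + 2 = 362.

362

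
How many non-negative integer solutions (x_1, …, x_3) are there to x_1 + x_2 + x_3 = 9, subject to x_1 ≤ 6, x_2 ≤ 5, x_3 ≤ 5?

29

Without the upper bounds there are C(11,2) = 55 ways to split 9 among 3 variables.
Subtract solutions that violate a single cap (substitute x_i' = x_i − (cap_i+1)): x_1 ≥ 7 gives C(4,2) = 6; x_2 ≥ 6 gives C(5,2) = 10; x_3 ≥ 6 gives C(5,2) = 10. Together 26.
No two caps can be exceeded simultaneously, so the pair terms are all 0.
By inclusion–exclusion the count is 55 − 26 + 0 = 29.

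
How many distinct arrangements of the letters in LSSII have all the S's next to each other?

12

Treat the 2 copies of S as a single block. The multiset to arrange is then {SS, I, I, L}, 4 items in all.
That gives (4)!/(2!) = 12 arrangements.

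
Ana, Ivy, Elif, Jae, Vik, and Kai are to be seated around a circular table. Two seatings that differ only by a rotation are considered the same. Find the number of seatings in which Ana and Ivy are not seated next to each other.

Without the restriction there are (5)! = 120 seatings.
Seatings with Ana beside Ivy: treat them as a block with 2 internal orders, giving 2 × (4)! = 48.
Subtracting, 120 − 48 = 72.

72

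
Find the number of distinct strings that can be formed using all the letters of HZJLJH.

180

HZJLJH has 6 letters with H appearing twice and J appearing twice.
So there are 6! / (2!·2!) = 180 distinguishable arrangements.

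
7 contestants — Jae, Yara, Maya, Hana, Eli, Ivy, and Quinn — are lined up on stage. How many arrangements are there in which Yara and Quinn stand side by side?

Place the 5 others and the Yara-Quinn pair as 6 objects in a line; the pair has 2 internal arrangements.
So the count is 2·(6)! = 1440.

1440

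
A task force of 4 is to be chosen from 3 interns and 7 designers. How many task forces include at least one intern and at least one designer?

175

Unrestricted: C(10,4) = 210 ways to pick any 4 of the 10.
Subtract selections that omit an entire group: no interns → C(7,4) = 35; no designers → C(3,4) = 0.
Both groups omitted at once is impossible, so 210 − 35 = 175.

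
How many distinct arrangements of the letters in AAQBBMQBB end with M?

420

Fix M in the last position and arrange the remaining 8 letters.
Those 8 letters have A appearing twice, B appearing 4 times, and Q appearing twice, giving (8)!/(4!·2!·2!) = 420.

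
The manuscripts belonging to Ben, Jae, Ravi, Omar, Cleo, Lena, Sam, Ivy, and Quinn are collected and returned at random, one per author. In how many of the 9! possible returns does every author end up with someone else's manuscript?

133496

Count assignments avoiding every fixed point. For any j of the 9 authors fixed to their own manuscript, the other 9−j can be arranged in (9−j)! ways.
By inclusion–exclusion this is Σ_{j=0}^{9} (−1)^j C(9,j)·(9−j)!.
Computing: 362880 − 362880 + 181440 − 60480 + 15120 − 3024 + 504 − 72 + 9 − 1 = 133496.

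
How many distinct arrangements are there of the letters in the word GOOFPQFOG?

GOOFPQFOG has 9 letters with F appearing twice, G appearing twice, and O appearing 3 times.
The number of distinct arrangements is 9!/(3!·2!·2!) = 362880/24 = 15120.

15120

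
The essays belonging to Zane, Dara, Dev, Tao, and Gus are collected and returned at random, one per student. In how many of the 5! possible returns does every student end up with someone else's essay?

44

Count assignments avoiding every fixed point. For any j of the 5 students fixed to their own essay, the other 5−j can be arranged in (5−j)! ways.
By inclusion–exclusion this is Σ_{j=0}^{5} (−1)^j C(5,j)·(5−j)!.
Computing: 120 − 120 + 60 − 20 + 5 − 1 = 44.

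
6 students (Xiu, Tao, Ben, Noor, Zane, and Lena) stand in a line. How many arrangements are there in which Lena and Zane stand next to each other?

240

Glue Lena and Zane into one block (2 internal orders), leaving 5 units to arrange in a row.
That gives 2 × 5! = 2 × 120 = 240.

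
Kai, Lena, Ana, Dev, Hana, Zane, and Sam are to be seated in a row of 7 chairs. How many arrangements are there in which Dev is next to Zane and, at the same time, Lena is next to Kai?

Treat {Dev,Zane} as one block (2 orders) and {Lena,Kai} as another (2 orders).
That leaves 5 units to arrange: 2 × 2 × 5! = 4 × 120 = 480.

480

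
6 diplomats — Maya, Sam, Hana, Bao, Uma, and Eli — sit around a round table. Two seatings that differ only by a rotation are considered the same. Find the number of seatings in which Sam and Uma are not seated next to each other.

72

Without the restriction there are (5)! = 120 seatings.
Those with Sam next to Uma: fuse the pair into one unit and seat 5 units around a circle — 2·(4)! = 48.
Subtracting, 120 − 48 = 72.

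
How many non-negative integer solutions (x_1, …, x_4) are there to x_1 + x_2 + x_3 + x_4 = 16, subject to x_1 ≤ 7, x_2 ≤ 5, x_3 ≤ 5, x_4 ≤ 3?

34

Ignoring the caps, the number of non-negative solutions to x_1+…+x_4 = 16 is C(19,3) = 969.
Subtract solutions that violate a single cap (substitute x_i' = x_i − (cap_i+1)): x_1 ≥ 8 gives C(11,3) = 165; x_2 ≥ 6 gives C(13,3) = 286; x_3 ≥ 6 gives C(13,3) = 286; x_4 ≥ 4 gives C(15,3) = 455. Together 1192.
Add back pairs where two caps are both exceeded: 10 + 10 + 35 + 35 + 84 + 84 = 258.
Subtract triples: 0 + 0 + 0 + 1 = 1.
By inclusion–exclusion the count is 969 − 1192 + 258 − 1 = 34.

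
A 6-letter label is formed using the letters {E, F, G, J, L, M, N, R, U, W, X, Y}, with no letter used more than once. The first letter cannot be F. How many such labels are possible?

The first letter has 12−1 = 11 choices (anything except F).
The remaining 5 letters are filled from the other 11 symbols without repetition: 11 × 10 × 9 × 8 × 7 = 55440.
Total: 11 × 55440 = 609840.

609840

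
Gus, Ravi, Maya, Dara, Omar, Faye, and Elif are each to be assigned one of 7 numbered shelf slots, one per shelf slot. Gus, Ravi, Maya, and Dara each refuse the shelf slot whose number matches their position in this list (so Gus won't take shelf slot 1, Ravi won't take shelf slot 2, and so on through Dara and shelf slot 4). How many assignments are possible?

2790

Let Aᵢ (for 1 ≤ i ≤ 4) be the placements that put person i in their forbidden shelf slot. Any j of these fix j positions, leaving (7−j)! ways to fill the rest, and there are C(4,j) ways to pick which j.
By inclusion–exclusion, the number of valid placements is Σ_{j=0}^{4} (−1)^j C(4,j)·(7−j)!.
Computing: 5040 − 2880 + 720 − 96 + 6 = 2790.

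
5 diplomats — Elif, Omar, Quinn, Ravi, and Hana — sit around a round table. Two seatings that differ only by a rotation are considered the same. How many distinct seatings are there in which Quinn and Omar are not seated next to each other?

12

Without the restriction there are (4)! = 24 seatings.
Seatings with Quinn beside Omar: treat them as a block with 2 internal orders, giving 2 × (3)! = 12.
Subtracting, 24 − 12 = 12.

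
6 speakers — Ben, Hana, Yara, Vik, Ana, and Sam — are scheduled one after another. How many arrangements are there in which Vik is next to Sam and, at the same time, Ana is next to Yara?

Treat {Vik,Sam} as one block (2 orders) and {Ana,Yara} as another (2 orders).
That leaves 4 units to arrange: 2 × 2 × 4! = 4 × 24 = 96.

96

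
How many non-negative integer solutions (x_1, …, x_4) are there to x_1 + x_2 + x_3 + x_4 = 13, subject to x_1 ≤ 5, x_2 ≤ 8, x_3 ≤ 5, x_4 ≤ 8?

By stars and bars, unrestricted non-negative solutions to x_1+…+x_4 = 13 number C(13+3,3) = 560.
Subtract solutions that violate a single cap (substitute x_i' = x_i − (cap_i+1)): x_1 ≥ 6 gives C(10,3) = 120; x_2 ≥ 9 gives C(7,3) = 35; x_3 ≥ 6 gives C(10,3) = 120; x_4 ≥ 9 gives C(7,3) = 35. Together 310.
Add back pairs where two caps are both exceeded: 0 + 4 + 0 + 0 + 0 + 0 = 4.
By inclusion–exclusion the count is 560 − 310 + 4 = 254.

254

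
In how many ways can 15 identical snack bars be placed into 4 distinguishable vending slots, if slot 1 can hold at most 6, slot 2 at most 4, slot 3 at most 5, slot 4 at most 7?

Without the upper bounds there are C(18,3) = 816 ways to split 15 among 4 vending slots.
Subtract solutions that violate a single cap (substitute x_i' = x_i − (cap_i+1)): x_1 ≥ 7 gives C(11,3) = 165; x_2 ≥ 5 gives C(13,3) = 286; x_3 ≥ 6 gives C(12,3) = 220; x_4 ≥ 8 gives C(10,3) = 120. Together 791.
Add back pairs where two caps are both exceeded: 20 + 10 + 1 + 35 + 10 + 4 = 80.
By inclusion–exclusion the count is 816 − 791 + 80 = 105.

105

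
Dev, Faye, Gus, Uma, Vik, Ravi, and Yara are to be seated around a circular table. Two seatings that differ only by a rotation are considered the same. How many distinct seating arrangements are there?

720

Fix one person's seat to break rotational symmetry; the remaining 6 people can be arranged in (6)! = 720 ways.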